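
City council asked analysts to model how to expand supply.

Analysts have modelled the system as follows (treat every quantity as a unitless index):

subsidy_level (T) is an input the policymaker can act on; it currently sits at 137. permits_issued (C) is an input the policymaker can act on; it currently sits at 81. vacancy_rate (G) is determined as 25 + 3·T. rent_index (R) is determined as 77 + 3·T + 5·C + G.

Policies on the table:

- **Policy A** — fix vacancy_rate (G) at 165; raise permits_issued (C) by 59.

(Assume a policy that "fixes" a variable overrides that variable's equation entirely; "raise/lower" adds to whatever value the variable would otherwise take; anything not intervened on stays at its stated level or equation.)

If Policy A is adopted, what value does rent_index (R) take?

1353

Policy A (G := 165, C + 59):
  T = 137
  C = 81 + 59 = 140
  G = 165
  R = 77 + 3·137 + 5·140 + 165 = 1353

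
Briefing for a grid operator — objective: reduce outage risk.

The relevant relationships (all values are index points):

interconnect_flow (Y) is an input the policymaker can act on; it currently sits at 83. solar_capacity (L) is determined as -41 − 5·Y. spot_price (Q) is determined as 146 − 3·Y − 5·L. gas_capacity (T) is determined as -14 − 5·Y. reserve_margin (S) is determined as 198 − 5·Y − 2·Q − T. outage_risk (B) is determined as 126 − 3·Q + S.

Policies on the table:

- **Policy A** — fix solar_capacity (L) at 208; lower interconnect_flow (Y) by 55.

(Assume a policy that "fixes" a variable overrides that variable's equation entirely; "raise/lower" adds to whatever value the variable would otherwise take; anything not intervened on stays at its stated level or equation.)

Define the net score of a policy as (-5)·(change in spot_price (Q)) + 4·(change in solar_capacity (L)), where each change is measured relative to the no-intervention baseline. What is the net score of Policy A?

Baseline:
  Y = 83
  L = -41 − 5·83 = -456
  Q = 146 − 3·83 − 5·(-456) = 2177
Policy A (L := 208, Y − 55):
  Y = 83 − 55 = 28
  L = 208
  Q = 146 − 3·28 − 5·208 = -978
ΔQ = -978 − 2177 = -3155; ΔL = 208 − (-456) = 664
Score = (-5)·(-3155) + 4·664 = 18431

18431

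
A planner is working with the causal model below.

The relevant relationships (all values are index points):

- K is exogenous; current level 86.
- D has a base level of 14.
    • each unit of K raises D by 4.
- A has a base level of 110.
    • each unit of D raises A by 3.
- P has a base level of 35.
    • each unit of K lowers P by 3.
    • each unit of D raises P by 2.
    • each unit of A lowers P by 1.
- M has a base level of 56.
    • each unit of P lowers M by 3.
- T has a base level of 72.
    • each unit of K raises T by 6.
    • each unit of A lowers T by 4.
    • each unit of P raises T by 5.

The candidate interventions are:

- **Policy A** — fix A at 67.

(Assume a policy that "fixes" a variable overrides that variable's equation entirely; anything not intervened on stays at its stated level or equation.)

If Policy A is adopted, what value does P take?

Policy A (A := 67):
  K = 86
  D = 14 + 4·86 = 358
  A = 67
  P = 35 − 3·86 + 2·358 − 67 = 426

426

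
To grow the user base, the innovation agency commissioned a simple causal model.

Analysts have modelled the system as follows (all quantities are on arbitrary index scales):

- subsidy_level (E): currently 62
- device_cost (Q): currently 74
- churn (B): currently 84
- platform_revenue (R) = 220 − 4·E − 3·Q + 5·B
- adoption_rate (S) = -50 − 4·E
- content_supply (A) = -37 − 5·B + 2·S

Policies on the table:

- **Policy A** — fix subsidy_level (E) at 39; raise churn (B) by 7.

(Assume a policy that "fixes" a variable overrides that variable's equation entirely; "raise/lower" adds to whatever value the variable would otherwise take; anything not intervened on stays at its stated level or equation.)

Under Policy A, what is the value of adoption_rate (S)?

-206

Policy A (E := 39, B + 7):
  E = 39
  S = -50 − 4·39 = -206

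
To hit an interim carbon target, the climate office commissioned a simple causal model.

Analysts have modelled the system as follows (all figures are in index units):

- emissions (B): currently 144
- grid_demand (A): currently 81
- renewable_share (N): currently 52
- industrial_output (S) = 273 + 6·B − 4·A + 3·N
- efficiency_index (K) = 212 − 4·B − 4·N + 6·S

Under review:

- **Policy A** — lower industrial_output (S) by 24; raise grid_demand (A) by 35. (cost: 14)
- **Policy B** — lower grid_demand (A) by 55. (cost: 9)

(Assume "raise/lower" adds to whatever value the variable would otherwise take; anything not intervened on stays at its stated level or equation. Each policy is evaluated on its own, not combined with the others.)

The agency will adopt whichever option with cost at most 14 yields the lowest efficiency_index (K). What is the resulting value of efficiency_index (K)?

4258

Policy A (S − 24, A + 35):
  B = 144
  A = 81 + 35 = 116
  N = 52
  S = 273 + 6·144 − 4·116 + 3·52 (−24 from intervention) = 805
  K = 212 − 4·144 − 4·52 + 6·805 = 4258
Policy B (A − 55):
  B = 144
  A = 81 − 55 = 26
  N = 52
  S = 273 + 6·144 − 4·26 + 3·52 = 1189
  K = 212 − 4·144 − 4·52 + 6·1189 = 6562
Comparing — Policy A: K=4258, Policy B: K=6562. Lowest is 4258 (Policy A).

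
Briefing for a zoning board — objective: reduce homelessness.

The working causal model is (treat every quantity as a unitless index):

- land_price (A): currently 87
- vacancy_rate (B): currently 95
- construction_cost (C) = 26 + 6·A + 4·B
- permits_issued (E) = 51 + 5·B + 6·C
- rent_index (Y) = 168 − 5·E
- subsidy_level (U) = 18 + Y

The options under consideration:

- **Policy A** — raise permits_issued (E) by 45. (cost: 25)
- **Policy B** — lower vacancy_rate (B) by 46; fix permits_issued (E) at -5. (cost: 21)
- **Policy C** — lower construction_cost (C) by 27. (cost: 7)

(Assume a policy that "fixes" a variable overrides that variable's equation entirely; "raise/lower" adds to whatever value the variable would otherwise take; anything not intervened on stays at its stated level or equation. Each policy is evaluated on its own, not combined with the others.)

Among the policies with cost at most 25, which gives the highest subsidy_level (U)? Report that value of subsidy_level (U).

211

Policy A (E + 45):
  A = 87
  B = 95
  C = 26 + 6·87 + 4·95 = 928
  E = 51 + 5·95 + 6·928 (+45 from intervention) = 6139
  Y = 168 − 5·6139 = -30527
  U = 18 + (-30527) = -30509
Policy B (B − 46, E := -5):
  A = 87
  B = 95 − 46 = 49
  C = 26 + 6·87 + 4·49 = 744
  E = -5
  Y = 168 − 5·(-5) = 193
  U = 18 + 193 = 211
Policy C (C − 27):
  A = 87
  B = 95
  C = 26 + 6·87 + 4·95 (−27 from intervention) = 901
  E = 51 + 5·95 + 6·901 = 5932
  Y = 168 − 5·5932 = -29492
  U = 18 + (-29492) = -29474
Comparing — Policy A: U=-30509, Policy B: U=211, Policy C: U=-29474. Highest is 211 (Policy B).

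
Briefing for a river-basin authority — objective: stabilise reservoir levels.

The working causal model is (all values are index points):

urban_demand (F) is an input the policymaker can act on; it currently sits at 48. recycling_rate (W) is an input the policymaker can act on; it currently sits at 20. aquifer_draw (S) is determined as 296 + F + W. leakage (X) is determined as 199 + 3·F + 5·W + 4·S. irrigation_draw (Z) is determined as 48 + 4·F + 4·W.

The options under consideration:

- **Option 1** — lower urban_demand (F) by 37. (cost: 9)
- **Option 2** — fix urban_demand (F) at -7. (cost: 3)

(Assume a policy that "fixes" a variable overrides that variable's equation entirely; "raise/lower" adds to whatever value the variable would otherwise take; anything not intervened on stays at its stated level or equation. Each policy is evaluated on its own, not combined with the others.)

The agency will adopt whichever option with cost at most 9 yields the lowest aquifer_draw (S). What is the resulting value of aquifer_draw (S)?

309

Option 1 (F − 37):
  F = 48 − 37 = 11
  W = 20
  S = 296 + 11 + 20 = 327
Option 2 (F := -7):
  F = -7
  W = 20
  S = 296 + (-7) + 20 = 309
Comparing — Option 1: S=327, Option 2: S=309. Lowest is 309 (Option 2).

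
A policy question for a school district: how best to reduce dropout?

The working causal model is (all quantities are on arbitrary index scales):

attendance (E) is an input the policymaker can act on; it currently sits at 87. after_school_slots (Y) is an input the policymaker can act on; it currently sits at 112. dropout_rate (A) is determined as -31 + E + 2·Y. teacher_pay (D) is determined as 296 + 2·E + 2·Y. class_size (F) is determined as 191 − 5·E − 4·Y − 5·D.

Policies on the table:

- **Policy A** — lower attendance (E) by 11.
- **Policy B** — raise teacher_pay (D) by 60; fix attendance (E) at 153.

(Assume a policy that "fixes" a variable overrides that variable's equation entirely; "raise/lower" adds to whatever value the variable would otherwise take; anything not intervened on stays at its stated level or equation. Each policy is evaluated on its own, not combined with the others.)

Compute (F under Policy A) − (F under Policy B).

Policy A (E − 11):
  E = 87 − 11 = 76
  Y = 112
  D = 296 + 2·76 + 2·112 = 672
  F = 191 − 5·76 − 4·112 − 5·672 = -3997
Policy B (D + 60, E := 153):
  E = 153
  Y = 112
  D = 296 + 2·153 + 2·112 (+60 from intervention) = 886
  F = 191 − 5·153 − 4·112 − 5·886 = -5452
F: -3997 − (-5452) = 1455

1455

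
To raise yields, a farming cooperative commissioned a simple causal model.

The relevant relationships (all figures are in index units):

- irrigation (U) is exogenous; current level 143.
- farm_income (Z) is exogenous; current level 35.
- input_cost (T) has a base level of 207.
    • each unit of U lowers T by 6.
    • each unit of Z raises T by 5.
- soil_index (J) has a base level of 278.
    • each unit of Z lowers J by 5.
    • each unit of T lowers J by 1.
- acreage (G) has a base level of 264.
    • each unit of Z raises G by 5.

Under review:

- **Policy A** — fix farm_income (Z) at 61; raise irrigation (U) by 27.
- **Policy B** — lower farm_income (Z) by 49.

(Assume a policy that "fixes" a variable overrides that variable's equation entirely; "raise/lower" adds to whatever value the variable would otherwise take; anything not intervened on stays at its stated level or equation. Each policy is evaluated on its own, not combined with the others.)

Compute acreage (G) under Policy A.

Policy A (Z := 61, U + 27):
  Z = 61
  G = 264 + 5·61 = 569

569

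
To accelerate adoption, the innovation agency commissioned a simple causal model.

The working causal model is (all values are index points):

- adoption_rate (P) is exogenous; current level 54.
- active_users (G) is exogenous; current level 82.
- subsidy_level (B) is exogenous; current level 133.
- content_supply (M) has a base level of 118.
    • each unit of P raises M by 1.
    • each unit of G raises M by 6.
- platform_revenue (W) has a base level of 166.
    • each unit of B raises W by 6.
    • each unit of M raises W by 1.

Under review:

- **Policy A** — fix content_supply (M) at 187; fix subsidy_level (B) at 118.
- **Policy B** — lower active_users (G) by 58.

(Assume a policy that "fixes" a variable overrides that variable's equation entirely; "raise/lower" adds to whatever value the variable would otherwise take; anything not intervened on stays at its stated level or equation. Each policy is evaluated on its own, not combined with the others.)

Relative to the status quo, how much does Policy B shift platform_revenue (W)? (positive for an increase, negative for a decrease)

-348

Baseline:
  P = 54
  G = 82
  B = 133
  M = 118 + 54 + 6·82 = 664
  W = 166 + 6·133 + 664 = 1628
Policy B (G − 58):
  P = 54
  G = 82 − 58 = 24
  B = 133
  M = 118 + 54 + 6·24 = 316
  W = 166 + 6·133 + 316 = 1280
Change in W: 1280 − 1628 = -348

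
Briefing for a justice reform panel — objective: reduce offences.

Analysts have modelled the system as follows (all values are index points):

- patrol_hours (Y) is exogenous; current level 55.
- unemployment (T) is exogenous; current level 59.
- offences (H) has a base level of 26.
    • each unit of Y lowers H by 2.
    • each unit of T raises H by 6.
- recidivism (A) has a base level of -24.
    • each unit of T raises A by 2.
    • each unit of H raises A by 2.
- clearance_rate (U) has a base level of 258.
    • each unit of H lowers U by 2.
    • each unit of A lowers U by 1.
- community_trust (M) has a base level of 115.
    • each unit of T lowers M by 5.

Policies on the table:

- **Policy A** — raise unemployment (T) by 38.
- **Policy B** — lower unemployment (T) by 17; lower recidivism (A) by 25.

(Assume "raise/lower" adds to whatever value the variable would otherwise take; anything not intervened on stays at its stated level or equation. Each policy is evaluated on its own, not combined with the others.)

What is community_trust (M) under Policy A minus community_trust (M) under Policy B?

Policy A (T + 38):
  T = 59 + 38 = 97
  M = 115 − 5·97 = -370
Policy B (T − 17, A − 25):
  T = 59 − 17 = 42
  M = 115 − 5·42 = -95
M: -370 − (-95) = -275

-275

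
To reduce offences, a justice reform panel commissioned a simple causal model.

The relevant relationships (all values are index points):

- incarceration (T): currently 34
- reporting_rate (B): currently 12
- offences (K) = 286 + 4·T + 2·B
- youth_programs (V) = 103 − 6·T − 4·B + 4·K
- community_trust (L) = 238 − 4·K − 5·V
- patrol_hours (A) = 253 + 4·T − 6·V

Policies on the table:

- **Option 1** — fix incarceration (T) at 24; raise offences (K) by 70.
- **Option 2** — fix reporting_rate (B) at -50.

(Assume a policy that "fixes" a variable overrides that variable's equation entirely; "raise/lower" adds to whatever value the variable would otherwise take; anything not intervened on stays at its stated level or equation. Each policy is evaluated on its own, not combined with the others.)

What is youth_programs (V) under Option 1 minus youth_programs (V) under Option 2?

428

Option 1 (T := 24, K + 70):
  T = 24
  B = 12
  K = 286 + 4·24 + 2·12 (+70 from intervention) = 476
  V = 103 − 6·24 − 4·12 + 4·476 = 1815
Option 2 (B := -50):
  T = 34
  B = -50
  K = 286 + 4·34 + 2·(-50) = 322
  V = 103 − 6·34 − 4·(-50) + 4·322 = 1387
V: 1815 − 1387 = 428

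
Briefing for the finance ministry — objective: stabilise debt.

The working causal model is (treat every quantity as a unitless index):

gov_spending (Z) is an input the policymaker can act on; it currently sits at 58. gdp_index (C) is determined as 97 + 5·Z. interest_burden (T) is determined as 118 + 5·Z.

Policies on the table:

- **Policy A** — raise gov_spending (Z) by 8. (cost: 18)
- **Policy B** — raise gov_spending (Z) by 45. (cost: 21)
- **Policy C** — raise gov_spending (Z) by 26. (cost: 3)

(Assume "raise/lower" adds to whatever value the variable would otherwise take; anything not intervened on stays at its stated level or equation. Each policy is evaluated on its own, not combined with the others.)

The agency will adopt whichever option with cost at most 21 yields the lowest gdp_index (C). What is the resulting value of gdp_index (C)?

427

Policy A (Z + 8):
  Z = 58 + 8 = 66
  C = 97 + 5·66 = 427
Policy B (Z + 45):
  Z = 58 + 45 = 103
  C = 97 + 5·103 = 612
Policy C (Z + 26):
  Z = 58 + 26 = 84
  C = 97 + 5·84 = 517
Comparing — Policy A: C=427, Policy B: C=612, Policy C: C=517. Lowest is 427 (Policy A).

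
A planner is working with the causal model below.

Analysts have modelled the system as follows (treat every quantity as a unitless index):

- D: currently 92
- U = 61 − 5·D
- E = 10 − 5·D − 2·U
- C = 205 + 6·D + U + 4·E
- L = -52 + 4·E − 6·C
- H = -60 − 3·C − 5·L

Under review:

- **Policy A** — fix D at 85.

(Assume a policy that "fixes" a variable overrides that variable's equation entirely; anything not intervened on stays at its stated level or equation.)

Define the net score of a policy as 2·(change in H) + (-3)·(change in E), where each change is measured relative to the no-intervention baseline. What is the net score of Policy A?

Baseline:
  D = 92
  U = 61 − 5·92 = -399
  E = 10 − 5·92 − 2·(-399) = 348
  C = 205 + 6·92 + (-399) + 4·348 = 1750
  L = -52 + 4·348 − 6·1750 = -9160
  H = -60 − 3·1750 − 5·(-9160) = 40490
Policy A (D := 85):
  D = 85
  U = 61 − 5·85 = -364
  E = 10 − 5·85 − 2·(-364) = 313
  C = 205 + 6·85 + (-364) + 4·313 = 1603
  L = -52 + 4·313 − 6·1603 = -8418
  H = -60 − 3·1603 − 5·(-8418) = 37221
ΔH = 37221 − 40490 = -3269; ΔE = 313 − 348 = -35
Score = 2·(-3269) + (-3)·(-35) = -6433

-6433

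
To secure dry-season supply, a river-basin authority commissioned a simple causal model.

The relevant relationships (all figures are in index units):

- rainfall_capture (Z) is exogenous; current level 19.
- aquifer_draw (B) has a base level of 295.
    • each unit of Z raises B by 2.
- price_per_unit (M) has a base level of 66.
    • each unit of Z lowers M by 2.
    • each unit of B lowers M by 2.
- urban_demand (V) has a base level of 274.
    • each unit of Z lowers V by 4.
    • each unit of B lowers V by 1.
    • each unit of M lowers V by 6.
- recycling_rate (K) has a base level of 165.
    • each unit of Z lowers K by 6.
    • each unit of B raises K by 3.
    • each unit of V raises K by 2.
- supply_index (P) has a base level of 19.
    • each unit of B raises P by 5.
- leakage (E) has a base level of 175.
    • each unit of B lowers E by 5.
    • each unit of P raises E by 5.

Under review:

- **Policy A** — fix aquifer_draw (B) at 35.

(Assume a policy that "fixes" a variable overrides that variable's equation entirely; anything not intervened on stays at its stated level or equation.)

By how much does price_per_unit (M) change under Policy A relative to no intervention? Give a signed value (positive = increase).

596

Baseline:
  Z = 19
  B = 295 + 2·19 = 333
  M = 66 − 2·19 − 2·333 = -638
Policy A (B := 35):
  Z = 19
  B = 35
  M = 66 − 2·19 − 2·35 = -42
Change in M: -42 − (-638) = 596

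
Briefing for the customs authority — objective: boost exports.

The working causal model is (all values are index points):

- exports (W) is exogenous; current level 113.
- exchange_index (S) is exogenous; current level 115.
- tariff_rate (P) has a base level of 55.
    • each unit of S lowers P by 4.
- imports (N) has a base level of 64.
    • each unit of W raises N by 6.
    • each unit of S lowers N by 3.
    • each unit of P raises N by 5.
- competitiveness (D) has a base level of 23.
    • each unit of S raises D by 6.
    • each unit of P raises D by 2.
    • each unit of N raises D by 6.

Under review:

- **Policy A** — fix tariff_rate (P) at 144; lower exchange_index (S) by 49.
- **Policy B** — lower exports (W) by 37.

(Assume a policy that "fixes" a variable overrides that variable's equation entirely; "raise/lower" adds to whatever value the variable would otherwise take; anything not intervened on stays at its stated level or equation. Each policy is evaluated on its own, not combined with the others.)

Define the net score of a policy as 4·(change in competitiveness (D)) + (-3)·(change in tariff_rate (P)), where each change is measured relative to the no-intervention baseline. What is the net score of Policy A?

70977

Baseline:
  W = 113
  S = 115
  P = 55 − 4·115 = -405
  N = 64 + 6·113 − 3·115 + 5·(-405) = -1628
  D = 23 + 6·115 + 2·(-405) + 6·(-1628) = -9865
Policy A (P := 144, S − 49):
  W = 113
  S = 115 − 49 = 66
  P = 144
  N = 64 + 6·113 − 3·66 + 5·144 = 1264
  D = 23 + 6·66 + 2·144 + 6·1264 = 8291
ΔD = 8291 − (-9865) = 18156; ΔP = 144 − (-405) = 549
Score = 4·18156 + (-3)·549 = 70977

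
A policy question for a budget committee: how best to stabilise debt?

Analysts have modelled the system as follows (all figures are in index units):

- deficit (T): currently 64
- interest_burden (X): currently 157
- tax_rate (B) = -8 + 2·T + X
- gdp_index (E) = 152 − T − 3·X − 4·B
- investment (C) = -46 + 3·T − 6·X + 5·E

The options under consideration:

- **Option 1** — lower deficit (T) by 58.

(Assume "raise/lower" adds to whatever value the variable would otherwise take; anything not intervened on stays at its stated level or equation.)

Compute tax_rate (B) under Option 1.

Option 1 (T − 58):
  T = 64 − 58 = 6
  X = 157
  B = -8 + 2·6 + 157 = 161

161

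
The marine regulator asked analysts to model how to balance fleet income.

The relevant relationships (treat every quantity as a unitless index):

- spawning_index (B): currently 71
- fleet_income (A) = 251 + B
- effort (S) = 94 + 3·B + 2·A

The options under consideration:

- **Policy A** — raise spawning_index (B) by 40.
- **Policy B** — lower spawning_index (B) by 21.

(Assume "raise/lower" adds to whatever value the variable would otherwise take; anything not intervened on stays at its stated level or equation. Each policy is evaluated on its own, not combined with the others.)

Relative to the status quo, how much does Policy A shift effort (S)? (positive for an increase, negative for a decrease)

Baseline:
  B = 71
  A = 251 + 71 = 322
  S = 94 + 3·71 + 2·322 = 951
Policy A (B + 40):
  B = 71 + 40 = 111
  A = 251 + 111 = 362
  S = 94 + 3·111 + 2·362 = 1151
Change in S: 1151 − 951 = 200

200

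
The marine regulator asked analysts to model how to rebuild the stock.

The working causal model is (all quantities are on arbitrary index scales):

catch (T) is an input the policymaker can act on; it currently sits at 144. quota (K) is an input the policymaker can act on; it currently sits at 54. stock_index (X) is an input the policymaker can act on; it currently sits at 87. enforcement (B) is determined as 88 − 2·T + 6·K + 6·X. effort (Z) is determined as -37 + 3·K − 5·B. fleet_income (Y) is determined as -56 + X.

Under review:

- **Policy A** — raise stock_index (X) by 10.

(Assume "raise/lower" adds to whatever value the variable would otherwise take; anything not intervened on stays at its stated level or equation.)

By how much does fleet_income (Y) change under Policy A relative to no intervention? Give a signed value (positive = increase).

Baseline:
  X = 87
  Y = -56 + 87 = 31
Policy A (X + 10):
  X = 87 + 10 = 97
  Y = -56 + 97 = 41
Change in Y: 41 − 31 = 10

10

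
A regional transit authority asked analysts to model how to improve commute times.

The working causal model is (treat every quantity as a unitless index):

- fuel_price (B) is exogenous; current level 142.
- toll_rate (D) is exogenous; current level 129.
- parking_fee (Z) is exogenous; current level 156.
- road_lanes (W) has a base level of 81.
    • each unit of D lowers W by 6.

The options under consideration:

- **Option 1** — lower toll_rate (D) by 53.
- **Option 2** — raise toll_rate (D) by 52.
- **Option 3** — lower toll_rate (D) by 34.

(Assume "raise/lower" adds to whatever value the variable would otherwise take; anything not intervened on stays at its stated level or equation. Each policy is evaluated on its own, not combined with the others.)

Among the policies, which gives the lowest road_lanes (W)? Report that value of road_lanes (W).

Option 1 (D − 53):
  D = 129 − 53 = 76
  W = 81 − 6·76 = -375
Option 2 (D + 52):
  D = 129 + 52 = 181
  W = 81 − 6·181 = -1005
Option 3 (D − 34):
  D = 129 − 34 = 95
  W = 81 − 6·95 = -489
Comparing — Option 1: W=-375, Option 2: W=-1005, Option 3: W=-489. Lowest is -1005 (Option 2).

-1005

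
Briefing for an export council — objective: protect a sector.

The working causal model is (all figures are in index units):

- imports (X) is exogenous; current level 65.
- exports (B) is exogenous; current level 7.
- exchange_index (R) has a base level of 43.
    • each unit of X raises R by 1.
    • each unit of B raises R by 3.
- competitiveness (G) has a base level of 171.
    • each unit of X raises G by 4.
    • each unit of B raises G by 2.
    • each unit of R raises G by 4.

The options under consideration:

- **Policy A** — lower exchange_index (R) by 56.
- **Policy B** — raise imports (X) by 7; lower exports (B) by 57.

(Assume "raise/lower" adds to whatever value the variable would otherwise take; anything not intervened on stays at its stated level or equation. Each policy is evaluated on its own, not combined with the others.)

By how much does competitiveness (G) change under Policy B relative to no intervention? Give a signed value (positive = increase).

Baseline:
  X = 65
  B = 7
  R = 43 + 65 + 3·7 = 129
  G = 171 + 4·65 + 2·7 + 4·129 = 961
Policy B (X + 7, B − 57):
  X = 65 + 7 = 72
  B = 7 − 57 = -50
  R = 43 + 72 + 3·(-50) = -35
  G = 171 + 4·72 + 2·(-50) + 4·(-35) = 219
Change in G: 219 − 961 = -742

-742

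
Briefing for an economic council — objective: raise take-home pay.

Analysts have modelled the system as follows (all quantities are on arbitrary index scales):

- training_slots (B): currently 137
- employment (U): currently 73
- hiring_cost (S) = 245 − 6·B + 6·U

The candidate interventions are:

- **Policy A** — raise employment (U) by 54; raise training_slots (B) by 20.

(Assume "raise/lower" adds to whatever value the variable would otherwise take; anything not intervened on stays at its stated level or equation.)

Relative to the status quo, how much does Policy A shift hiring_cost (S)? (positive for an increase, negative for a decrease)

204

Baseline:
  B = 137
  U = 73
  S = 245 − 6·137 + 6·73 = -139
Policy A (U + 54, B + 20):
  B = 137 + 20 = 157
  U = 73 + 54 = 127
  S = 245 − 6·157 + 6·127 = 65
Change in S: 65 − (-139) = 204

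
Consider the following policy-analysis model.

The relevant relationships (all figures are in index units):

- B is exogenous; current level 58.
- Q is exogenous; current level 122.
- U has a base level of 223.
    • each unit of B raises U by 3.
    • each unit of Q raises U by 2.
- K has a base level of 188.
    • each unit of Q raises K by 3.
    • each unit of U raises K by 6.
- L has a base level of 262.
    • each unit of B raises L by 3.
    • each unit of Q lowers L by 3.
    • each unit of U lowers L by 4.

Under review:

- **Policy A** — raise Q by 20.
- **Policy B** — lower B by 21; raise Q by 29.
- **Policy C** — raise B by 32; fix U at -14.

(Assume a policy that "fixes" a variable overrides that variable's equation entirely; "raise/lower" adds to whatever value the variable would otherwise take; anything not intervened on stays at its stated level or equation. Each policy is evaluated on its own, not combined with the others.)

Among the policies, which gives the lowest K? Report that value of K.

Policy A (Q + 20):
  B = 58
  Q = 122 + 20 = 142
  U = 223 + 3·58 + 2·142 = 681
  K = 188 + 3·142 + 6·681 = 4700
Policy B (B − 21, Q + 29):
  B = 58 − 21 = 37
  Q = 122 + 29 = 151
  U = 223 + 3·37 + 2·151 = 636
  K = 188 + 3·151 + 6·636 = 4457
Policy C (B + 32, U := -14):
  B = 58 + 32 = 90
  Q = 122
  U = -14
  K = 188 + 3·122 + 6·(-14) = 470
Comparing — Policy A: K=4700, Policy B: K=4457, Policy C: K=470. Lowest is 470 (Policy C).

470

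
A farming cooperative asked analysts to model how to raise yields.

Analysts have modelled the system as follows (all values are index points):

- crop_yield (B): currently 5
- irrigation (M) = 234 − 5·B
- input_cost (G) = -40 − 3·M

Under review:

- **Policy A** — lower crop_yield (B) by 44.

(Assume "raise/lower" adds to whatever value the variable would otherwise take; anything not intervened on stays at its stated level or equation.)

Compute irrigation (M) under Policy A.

429

Policy A (B − 44):
  B = 5 − 44 = -39
  M = 234 − 5·(-39) = 429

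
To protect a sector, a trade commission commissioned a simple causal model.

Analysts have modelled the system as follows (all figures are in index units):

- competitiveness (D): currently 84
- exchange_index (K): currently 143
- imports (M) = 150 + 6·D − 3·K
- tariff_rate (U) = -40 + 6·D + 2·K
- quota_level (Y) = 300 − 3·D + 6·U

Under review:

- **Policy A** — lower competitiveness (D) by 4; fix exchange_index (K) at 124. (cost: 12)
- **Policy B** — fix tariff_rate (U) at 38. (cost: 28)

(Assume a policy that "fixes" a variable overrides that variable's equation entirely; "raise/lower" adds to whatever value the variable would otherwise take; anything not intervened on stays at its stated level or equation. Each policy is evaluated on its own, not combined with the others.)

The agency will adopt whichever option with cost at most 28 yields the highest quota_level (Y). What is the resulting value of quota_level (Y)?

4188

Policy A (D − 4, K := 124):
  D = 84 − 4 = 80
  K = 124
  U = -40 + 6·80 + 2·124 = 688
  Y = 300 − 3·80 + 6·688 = 4188
Policy B (U := 38):
  D = 84
  K = 143
  U = 38
  Y = 300 − 3·84 + 6·38 = 276
Comparing — Policy A: Y=4188, Policy B: Y=276. Highest is 4188 (Policy A).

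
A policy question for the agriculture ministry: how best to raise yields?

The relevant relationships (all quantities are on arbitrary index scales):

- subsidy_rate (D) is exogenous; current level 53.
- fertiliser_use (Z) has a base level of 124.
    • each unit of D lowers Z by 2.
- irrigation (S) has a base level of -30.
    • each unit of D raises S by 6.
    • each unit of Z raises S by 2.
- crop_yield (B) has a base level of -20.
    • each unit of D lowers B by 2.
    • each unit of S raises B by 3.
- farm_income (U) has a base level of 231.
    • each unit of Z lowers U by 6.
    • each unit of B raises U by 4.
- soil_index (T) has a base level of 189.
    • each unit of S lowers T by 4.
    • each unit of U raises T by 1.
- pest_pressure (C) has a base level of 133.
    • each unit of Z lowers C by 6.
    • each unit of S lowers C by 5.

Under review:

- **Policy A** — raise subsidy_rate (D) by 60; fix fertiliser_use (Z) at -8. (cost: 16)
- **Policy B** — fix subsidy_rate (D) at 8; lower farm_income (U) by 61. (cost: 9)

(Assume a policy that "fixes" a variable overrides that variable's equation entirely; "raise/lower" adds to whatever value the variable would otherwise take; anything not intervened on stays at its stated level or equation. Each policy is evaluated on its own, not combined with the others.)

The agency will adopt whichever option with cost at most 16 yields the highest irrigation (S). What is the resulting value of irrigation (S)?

632

Policy A (D + 60, Z := -8):
  D = 53 + 60 = 113
  Z = -8
  S = -30 + 6·113 + 2·(-8) = 632
Policy B (D := 8, U − 61):
  D = 8
  Z = 124 − 2·8 = 108
  S = -30 + 6·8 + 2·108 = 234
Comparing — Policy A: S=632, Policy B: S=234. Highest is 632 (Policy A).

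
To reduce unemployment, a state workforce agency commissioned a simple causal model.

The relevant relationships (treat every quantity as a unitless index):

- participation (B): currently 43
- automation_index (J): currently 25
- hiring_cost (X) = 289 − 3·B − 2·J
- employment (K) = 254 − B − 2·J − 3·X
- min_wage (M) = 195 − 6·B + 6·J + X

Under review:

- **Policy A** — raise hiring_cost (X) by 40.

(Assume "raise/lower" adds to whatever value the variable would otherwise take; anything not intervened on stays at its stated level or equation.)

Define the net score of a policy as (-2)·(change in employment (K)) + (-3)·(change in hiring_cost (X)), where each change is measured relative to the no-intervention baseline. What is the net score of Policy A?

120

Baseline:
  B = 43
  J = 25
  X = 289 − 3·43 − 2·25 = 110
  K = 254 − 43 − 2·25 − 3·110 = -169
Policy A (X + 40):
  B = 43
  J = 25
  X = 289 − 3·43 − 2·25 (+40 from intervention) = 150
  K = 254 − 43 − 2·25 − 3·150 = -289
ΔK = -289 − (-169) = -120; ΔX = 150 − 110 = 40
Score = (-2)·(-120) + (-3)·40 = 120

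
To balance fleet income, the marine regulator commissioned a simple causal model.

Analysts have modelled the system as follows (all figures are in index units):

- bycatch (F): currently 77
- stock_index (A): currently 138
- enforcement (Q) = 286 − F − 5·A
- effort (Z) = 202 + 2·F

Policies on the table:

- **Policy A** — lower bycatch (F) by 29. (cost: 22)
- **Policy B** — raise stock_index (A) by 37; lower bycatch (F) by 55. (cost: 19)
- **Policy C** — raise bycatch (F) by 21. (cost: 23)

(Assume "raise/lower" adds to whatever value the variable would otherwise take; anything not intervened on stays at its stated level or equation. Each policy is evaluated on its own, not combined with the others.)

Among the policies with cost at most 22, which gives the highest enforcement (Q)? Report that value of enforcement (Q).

-452

Policy A (F − 29):
  F = 77 − 29 = 48
  A = 138
  Q = 286 − 48 − 5·138 = -452
Policy B (A + 37, F − 55):
  F = 77 − 55 = 22
  A = 138 + 37 = 175
  Q = 286 − 22 − 5·175 = -611
Comparing — Policy A: Q=-452, Policy B: Q=-611. Highest is -452 (Policy A).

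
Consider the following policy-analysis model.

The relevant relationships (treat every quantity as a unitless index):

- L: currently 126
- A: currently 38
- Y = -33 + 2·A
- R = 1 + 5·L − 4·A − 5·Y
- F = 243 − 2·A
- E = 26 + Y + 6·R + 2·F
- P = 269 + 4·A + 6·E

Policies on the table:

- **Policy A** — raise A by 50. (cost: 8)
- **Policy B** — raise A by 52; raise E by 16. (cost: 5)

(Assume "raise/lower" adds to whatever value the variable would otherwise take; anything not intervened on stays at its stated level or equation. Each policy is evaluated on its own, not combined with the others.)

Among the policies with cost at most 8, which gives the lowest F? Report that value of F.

63

Policy A (A + 50):
  A = 38 + 50 = 88
  F = 243 − 2·88 = 67
Policy B (A + 52, E + 16):
  A = 38 + 52 = 90
  F = 243 − 2·90 = 63
Comparing — Policy A: F=67, Policy B: F=63. Lowest is 63 (Policy B).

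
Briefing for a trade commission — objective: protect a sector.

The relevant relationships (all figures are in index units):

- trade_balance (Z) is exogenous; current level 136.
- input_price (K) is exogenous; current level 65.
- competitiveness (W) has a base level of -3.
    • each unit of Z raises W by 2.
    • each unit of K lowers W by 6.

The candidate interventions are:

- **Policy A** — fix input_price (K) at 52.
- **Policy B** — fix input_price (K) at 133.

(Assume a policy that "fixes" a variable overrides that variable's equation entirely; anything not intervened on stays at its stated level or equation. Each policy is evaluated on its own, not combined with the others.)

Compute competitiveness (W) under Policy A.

-43

Policy A (K := 52):
  Z = 136
  K = 52
  W = -3 + 2·136 − 6·52 = -43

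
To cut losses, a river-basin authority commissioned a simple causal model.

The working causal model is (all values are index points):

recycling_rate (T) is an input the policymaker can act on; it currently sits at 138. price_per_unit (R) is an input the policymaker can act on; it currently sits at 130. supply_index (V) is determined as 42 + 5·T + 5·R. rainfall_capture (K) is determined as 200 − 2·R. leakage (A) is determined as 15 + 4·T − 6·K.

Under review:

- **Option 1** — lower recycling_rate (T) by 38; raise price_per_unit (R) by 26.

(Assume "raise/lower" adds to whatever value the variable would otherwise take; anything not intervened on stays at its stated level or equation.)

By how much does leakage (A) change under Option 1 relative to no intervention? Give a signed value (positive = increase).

160

Baseline:
  T = 138
  R = 130
  K = 200 − 2·130 = -60
  A = 15 + 4·138 − 6·(-60) = 927
Option 1 (T − 38, R + 26):
  T = 138 − 38 = 100
  R = 130 + 26 = 156
  K = 200 − 2·156 = -112
  A = 15 + 4·100 − 6·(-112) = 1087
Change in A: 1087 − 927 = 160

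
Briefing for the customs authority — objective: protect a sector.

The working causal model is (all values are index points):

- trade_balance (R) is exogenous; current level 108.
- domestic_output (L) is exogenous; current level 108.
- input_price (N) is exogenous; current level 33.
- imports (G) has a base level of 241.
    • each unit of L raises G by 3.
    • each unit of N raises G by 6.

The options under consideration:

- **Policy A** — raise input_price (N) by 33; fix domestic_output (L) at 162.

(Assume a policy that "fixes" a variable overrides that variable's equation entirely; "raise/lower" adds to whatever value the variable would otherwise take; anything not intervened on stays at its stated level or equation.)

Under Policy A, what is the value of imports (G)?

Policy A (N + 33, L := 162):
  L = 162
  N = 33 + 33 = 66
  G = 241 + 3·162 + 6·66 = 1123

1123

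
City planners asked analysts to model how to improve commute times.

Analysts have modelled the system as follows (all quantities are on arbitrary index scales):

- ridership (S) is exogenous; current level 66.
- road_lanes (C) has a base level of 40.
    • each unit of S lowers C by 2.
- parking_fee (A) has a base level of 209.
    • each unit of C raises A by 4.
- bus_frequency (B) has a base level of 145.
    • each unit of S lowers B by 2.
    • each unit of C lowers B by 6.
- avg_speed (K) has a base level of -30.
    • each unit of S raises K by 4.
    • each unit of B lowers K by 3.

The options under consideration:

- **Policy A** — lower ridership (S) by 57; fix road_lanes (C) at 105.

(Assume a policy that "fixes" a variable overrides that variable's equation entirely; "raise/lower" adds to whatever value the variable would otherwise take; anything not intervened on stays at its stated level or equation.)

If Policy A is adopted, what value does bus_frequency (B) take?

-503

Policy A (S − 57, C := 105):
  S = 66 − 57 = 9
  C = 105
  B = 145 − 2·9 − 6·105 = -503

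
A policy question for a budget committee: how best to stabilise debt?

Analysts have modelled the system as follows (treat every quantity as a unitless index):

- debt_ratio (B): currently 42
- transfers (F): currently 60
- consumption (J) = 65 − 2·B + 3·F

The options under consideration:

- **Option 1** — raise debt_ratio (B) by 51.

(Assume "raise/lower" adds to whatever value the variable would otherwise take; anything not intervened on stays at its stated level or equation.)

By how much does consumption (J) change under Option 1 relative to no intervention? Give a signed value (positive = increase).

-102

Baseline:
  B = 42
  F = 60
  J = 65 − 2·42 + 3·60 = 161
Option 1 (B + 51):
  B = 42 + 51 = 93
  F = 60
  J = 65 − 2·93 + 3·60 = 59
Change in J: 59 − 161 = -102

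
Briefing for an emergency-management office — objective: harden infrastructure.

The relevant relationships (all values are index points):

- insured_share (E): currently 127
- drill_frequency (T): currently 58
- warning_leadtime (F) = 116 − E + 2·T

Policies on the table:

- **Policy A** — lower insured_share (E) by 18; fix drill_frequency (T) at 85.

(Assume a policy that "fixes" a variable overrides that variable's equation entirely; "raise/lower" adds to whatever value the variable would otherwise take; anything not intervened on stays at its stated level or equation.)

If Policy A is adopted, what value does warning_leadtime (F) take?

177

Policy A (E − 18, T := 85):
  E = 127 − 18 = 109
  T = 85
  F = 116 − 109 + 2·85 = 177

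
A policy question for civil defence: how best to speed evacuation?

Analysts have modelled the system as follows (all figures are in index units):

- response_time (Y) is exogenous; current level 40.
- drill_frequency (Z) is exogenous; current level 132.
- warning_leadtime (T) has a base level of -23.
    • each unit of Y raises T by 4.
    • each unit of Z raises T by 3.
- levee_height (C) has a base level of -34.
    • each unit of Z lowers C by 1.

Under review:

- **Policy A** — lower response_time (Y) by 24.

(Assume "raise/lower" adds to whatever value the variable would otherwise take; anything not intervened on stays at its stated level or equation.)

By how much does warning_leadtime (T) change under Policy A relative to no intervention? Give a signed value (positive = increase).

-96

Baseline:
  Y = 40
  Z = 132
  T = -23 + 4·40 + 3·132 = 533
Policy A (Y − 24):
  Y = 40 − 24 = 16
  Z = 132
  T = -23 + 4·16 + 3·132 = 437
Change in T: 437 − 533 = -96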